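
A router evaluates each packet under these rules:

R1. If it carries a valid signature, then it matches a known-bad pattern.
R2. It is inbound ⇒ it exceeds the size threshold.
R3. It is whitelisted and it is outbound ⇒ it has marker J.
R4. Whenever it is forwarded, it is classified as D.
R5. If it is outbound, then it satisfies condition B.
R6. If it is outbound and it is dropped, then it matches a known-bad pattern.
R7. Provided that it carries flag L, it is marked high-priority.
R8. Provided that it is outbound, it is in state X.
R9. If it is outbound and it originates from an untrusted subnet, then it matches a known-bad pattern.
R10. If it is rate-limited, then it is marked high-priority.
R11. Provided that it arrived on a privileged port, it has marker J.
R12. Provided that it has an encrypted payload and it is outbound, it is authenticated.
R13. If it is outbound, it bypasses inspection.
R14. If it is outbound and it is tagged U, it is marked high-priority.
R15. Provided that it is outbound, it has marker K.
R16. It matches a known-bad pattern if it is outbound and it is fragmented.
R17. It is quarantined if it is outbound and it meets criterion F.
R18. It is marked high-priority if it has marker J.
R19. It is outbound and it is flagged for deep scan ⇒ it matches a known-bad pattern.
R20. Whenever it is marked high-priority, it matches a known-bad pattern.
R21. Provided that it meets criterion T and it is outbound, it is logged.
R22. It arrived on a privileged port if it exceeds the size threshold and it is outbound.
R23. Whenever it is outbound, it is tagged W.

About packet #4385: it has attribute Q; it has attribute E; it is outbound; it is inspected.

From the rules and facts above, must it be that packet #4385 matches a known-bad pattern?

Forward chaining from the given facts derives: satisfies condition B, is in state X, bypasses inspection, has marker K, is tagged W.
Rules concluding "it matches a known-bad pattern": R1 needs "it carries a valid signature"; R6 needs "it is dropped"; R9 needs "it originates from an untrusted subnet"; R16 needs "it is fragmented"; R19 needs "it is flagged for deep scan"; R20 needs "it is marked high-priority" — none of these are established.

No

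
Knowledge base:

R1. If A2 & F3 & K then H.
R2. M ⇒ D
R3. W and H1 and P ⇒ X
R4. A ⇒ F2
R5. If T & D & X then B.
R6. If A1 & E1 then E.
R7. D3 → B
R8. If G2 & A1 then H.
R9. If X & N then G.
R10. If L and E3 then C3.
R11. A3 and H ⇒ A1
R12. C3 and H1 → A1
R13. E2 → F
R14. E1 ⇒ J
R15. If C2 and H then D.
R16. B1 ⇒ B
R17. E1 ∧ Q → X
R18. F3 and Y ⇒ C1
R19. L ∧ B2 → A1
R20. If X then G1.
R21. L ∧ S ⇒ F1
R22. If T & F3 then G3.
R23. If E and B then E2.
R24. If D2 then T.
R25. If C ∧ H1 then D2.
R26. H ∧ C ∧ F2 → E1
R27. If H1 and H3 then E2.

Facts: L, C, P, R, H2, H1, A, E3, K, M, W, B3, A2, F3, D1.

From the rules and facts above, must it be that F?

Yes

H  (by R1: A2, F3, K)
D  (by R2: M)
X  (by R3: W, H1, P)
F2  (by R4: A)
C3  (by R10: L, E3)
A1  (by R12: C3, H1)
D2  (by R25: C, H1)
E1  (by R26: H, C, F2)
E  (by R6: A1, E1)
T  (by R24: D2)
B  (by R5: T, D, X)
E2  (by R23: E, B)
F  (by R13: E2)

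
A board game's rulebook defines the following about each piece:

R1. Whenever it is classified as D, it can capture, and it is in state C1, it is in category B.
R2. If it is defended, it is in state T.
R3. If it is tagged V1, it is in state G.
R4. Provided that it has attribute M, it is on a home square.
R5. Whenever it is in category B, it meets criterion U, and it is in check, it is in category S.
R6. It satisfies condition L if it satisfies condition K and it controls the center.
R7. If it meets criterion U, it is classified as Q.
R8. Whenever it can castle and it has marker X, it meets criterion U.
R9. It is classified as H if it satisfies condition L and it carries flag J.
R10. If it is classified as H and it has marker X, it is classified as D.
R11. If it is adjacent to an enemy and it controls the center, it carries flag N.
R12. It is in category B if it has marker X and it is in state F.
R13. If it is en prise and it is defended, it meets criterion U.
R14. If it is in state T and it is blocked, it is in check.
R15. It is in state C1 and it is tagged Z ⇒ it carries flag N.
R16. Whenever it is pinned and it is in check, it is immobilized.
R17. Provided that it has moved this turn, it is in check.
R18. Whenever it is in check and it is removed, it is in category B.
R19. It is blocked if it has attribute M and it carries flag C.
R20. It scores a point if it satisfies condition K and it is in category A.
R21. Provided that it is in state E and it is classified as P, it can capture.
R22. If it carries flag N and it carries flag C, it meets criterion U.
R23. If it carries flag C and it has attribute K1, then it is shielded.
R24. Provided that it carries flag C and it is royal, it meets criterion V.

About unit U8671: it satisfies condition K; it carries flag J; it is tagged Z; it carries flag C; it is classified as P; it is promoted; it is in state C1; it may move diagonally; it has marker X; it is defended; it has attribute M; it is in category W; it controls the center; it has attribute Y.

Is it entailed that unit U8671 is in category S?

No

Forward chaining from the given facts derives: is in state T, is on a home square, satisfies condition L, is classified as H, is classified as D, carries flag N, is blocked, meets criterion U, is classified as Q, is in check.
The only rule concluding "it is in category S" is R5, which needs "it is in category B"; that is never established.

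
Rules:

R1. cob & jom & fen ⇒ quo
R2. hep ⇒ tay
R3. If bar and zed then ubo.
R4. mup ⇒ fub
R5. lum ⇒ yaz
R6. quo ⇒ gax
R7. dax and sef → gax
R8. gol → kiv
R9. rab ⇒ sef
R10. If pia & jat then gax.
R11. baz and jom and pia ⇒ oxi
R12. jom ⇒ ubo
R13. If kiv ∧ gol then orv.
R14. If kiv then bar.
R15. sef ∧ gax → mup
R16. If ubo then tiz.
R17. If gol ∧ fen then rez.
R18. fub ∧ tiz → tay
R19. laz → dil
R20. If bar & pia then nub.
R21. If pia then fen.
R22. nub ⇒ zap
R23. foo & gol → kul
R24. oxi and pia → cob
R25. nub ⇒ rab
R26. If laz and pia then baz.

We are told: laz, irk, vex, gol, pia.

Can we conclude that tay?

No

Forward chaining from the given facts derives: kiv, orv, bar, dil, nub, fen, zap, rab, baz, sef, rez.
Rules concluding tay: R2 needs hep; R18 needs fub — none of these are established.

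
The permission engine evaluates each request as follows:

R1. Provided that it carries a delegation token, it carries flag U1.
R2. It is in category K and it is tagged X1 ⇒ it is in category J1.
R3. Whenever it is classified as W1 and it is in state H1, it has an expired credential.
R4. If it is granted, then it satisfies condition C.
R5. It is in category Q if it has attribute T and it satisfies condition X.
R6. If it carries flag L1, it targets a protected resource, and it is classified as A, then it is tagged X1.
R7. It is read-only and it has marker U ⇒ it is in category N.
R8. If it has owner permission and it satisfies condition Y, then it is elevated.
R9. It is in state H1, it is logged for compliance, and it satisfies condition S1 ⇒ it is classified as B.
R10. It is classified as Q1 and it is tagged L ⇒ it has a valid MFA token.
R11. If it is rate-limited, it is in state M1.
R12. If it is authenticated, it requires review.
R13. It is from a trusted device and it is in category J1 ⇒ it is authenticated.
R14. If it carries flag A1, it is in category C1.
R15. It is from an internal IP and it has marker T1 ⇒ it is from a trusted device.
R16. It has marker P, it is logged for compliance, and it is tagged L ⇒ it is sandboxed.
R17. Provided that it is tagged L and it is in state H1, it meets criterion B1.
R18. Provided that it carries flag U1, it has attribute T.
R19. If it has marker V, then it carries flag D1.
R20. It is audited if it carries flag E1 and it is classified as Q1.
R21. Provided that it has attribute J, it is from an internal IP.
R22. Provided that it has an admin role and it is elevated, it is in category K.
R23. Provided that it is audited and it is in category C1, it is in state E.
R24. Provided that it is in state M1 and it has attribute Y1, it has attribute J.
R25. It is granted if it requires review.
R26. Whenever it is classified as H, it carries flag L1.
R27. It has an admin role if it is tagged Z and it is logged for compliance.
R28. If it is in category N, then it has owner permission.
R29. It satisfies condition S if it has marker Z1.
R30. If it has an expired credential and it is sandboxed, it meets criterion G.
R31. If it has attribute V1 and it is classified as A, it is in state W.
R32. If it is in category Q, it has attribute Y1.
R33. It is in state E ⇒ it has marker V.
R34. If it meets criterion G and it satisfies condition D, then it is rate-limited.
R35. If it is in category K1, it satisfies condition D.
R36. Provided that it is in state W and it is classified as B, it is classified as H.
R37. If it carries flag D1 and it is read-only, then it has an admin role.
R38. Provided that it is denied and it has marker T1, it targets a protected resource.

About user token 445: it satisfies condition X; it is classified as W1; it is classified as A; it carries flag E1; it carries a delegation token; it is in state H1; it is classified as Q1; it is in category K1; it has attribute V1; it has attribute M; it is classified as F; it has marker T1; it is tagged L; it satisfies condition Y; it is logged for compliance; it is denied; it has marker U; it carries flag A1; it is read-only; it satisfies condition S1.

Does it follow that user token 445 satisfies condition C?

Forward chaining from the given facts derives: carries flag U1, has an expired credential, is in category N, is classified as B, has a valid MFA token, is in category C1, meets criterion B1, has attribute T, is audited, is in state E, has owner permission, is in state W, has marker V, satisfies condition D, is classified as H, targets a protected resource, is in category Q, is elevated, carries flag D1, carries flag L1, has attribute Y1, has an admin role, is tagged X1, is in category K, is in category J1.
The only rule concluding "it satisfies condition C" is R4, which needs "it is granted"; that is never established.

No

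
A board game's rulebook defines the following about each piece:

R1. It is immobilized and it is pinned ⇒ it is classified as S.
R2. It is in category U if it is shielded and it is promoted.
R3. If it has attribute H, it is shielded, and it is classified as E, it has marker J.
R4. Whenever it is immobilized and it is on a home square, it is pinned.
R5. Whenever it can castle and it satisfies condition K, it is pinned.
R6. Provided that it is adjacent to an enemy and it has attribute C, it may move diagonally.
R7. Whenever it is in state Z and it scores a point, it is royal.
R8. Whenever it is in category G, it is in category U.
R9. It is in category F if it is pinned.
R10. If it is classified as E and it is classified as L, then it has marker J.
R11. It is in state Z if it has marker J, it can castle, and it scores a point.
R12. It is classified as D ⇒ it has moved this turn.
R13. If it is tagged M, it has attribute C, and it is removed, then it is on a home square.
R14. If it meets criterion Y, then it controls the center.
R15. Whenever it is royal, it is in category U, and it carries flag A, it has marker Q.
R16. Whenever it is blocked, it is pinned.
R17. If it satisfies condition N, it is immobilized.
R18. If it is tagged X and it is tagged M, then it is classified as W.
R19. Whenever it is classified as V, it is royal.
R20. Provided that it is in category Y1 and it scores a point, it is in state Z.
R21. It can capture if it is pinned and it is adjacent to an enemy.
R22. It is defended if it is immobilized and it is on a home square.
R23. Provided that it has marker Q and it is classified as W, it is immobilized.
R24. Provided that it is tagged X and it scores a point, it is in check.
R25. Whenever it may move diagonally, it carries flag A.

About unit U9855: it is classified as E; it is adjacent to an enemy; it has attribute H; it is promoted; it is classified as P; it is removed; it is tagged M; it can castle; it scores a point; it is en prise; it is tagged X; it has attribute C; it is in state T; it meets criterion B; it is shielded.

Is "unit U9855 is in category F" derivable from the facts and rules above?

By R2 (it is shielded, it is promoted): it is in category U.
By R3 (it has attribute H, it is shielded, it is classified as E): it has marker J.
By R6 (it is adjacent to an enemy, it has attribute C): it may move diagonally.
By R11 (it has marker J, it can castle, it scores a point): it is in state Z.
By R13 (it is tagged M, it has attribute C, it is removed): it is on a home square.
By R18 (it is tagged X, it is tagged M): it is classified as W.
By R25 (it may move diagonally): it carries flag A.
By R7 (it is in state Z, it scores a point): it is royal.
By R15 (it is royal, it is in category U, it carries flag A): it has marker Q.
By R23 (it has marker Q, it is classified as W): it is immobilized.
By R4 (it is immobilized, it is on a home square): it is pinned.
By R9 (it is pinned): it is in category F.

Yes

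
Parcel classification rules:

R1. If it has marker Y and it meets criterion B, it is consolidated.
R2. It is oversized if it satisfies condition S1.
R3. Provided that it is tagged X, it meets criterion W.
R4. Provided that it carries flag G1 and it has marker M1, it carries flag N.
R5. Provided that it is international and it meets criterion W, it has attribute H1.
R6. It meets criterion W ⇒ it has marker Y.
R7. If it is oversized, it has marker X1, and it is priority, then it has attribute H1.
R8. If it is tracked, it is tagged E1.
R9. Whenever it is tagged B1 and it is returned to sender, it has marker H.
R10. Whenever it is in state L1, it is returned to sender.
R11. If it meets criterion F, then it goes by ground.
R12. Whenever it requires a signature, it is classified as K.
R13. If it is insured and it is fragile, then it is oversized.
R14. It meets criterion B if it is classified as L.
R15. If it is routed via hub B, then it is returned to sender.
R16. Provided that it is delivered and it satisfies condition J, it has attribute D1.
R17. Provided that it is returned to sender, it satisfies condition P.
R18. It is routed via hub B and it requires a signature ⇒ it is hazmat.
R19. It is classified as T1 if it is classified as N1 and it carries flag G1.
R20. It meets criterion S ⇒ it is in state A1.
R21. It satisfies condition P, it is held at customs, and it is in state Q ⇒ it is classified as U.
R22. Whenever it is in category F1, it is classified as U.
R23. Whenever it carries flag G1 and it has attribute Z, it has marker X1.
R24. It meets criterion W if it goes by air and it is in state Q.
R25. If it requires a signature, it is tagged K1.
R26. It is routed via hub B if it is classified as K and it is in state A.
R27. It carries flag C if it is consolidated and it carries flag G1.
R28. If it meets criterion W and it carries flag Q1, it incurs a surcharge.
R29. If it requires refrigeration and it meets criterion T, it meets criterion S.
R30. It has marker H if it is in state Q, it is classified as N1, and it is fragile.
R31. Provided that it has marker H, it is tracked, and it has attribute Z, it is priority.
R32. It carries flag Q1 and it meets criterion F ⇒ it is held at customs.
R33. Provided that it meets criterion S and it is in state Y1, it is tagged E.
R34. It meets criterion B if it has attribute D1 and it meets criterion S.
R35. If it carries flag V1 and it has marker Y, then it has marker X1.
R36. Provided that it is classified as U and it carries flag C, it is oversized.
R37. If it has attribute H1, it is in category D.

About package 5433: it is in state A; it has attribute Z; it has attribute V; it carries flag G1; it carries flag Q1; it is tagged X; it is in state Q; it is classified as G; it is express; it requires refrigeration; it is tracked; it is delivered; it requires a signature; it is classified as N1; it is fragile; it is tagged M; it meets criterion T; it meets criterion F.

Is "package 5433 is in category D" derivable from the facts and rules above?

Forward chaining from the given facts derives: meets criterion W, has marker Y, is tagged E1, goes by ground, is classified as K, is classified as T1, has marker X1, is tagged K1, is routed via hub B, incurs a surcharge, meets criterion S, has marker H, is priority, is held at customs, is returned to sender, satisfies condition P, is hazmat, is in state A1, is classified as U.
The only rule concluding "it is in category D" is R37, which needs "it has attribute H1"; that is never established.

No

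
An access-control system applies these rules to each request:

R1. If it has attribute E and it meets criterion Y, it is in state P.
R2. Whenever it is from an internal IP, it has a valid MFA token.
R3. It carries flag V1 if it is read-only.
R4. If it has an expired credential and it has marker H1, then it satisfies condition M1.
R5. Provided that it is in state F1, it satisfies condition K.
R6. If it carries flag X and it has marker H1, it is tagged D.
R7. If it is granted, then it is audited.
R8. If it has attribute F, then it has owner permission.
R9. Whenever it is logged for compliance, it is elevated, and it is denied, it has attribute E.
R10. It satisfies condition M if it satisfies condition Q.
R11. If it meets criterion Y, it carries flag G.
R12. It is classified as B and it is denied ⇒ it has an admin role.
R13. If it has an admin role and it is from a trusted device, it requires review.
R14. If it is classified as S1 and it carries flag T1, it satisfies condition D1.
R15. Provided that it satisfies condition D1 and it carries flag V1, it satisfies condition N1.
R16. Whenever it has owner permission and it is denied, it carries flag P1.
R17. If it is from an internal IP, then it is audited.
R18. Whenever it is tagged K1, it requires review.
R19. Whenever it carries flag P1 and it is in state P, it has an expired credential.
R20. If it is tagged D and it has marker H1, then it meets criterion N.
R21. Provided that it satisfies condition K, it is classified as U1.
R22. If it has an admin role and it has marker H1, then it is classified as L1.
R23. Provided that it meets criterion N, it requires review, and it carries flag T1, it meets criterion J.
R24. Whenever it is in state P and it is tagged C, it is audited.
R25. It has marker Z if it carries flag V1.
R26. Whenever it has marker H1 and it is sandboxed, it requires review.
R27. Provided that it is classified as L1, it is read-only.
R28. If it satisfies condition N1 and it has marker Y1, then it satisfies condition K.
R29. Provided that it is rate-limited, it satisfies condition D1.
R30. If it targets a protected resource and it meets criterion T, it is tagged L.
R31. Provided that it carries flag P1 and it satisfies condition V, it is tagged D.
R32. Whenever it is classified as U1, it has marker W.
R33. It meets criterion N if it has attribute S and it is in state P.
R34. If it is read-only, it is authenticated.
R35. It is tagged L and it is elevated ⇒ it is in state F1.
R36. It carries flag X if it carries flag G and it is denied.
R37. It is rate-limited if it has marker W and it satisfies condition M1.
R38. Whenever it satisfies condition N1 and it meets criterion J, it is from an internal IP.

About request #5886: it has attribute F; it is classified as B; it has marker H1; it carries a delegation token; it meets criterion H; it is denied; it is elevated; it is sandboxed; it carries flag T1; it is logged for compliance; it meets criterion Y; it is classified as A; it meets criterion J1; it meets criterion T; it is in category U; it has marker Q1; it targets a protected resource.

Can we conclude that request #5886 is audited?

By R8 (it has attribute F): it has owner permission.
By R9 (it is logged for compliance, it is elevated, it is denied): it has attribute E.
By R11 (it meets criterion Y): it carries flag G.
By R12 (it is classified as B, it is denied): it has an admin role.
By R16 (it has owner permission, it is denied): it carries flag P1.
By R22 (it has an admin role, it has marker H1): it is classified as L1.
By R26 (it has marker H1, it is sandboxed): it requires review.
By R27 (it is classified as L1): it is read-only.
By R30 (it targets a protected resource, it meets criterion T): it is tagged L.
By R35 (it is tagged L, it is elevated): it is in state F1.
By R36 (it carries flag G, it is denied): it carries flag X.
By R1 (it has attribute E, it meets criterion Y): it is in state P.
By R3 (it is read-only): it carries flag V1.
By R5 (it is in state F1): it satisfies condition K.
By R6 (it carries flag X, it has marker H1): it is tagged D.
By R19 (it carries flag P1, it is in state P): it has an expired credential.
By R20 (it is tagged D, it has marker H1): it meets criterion N.
By R21 (it satisfies condition K): it is classified as U1.
By R23 (it meets criterion N, it requires review, it carries flag T1): it meets criterion J.
By R32 (it is classified as U1): it has marker W.
By R4 (it has an expired credential, it has marker H1): it satisfies condition M1.
By R37 (it has marker W, it satisfies condition M1): it is rate-limited.
By R29 (it is rate-limited): it satisfies condition D1.
By R15 (it satisfies condition D1, it carries flag V1): it satisfies condition N1.
By R38 (it satisfies condition N1, it meets criterion J): it is from an internal IP.
By R17 (it is from an internal IP): it is audited.

Yes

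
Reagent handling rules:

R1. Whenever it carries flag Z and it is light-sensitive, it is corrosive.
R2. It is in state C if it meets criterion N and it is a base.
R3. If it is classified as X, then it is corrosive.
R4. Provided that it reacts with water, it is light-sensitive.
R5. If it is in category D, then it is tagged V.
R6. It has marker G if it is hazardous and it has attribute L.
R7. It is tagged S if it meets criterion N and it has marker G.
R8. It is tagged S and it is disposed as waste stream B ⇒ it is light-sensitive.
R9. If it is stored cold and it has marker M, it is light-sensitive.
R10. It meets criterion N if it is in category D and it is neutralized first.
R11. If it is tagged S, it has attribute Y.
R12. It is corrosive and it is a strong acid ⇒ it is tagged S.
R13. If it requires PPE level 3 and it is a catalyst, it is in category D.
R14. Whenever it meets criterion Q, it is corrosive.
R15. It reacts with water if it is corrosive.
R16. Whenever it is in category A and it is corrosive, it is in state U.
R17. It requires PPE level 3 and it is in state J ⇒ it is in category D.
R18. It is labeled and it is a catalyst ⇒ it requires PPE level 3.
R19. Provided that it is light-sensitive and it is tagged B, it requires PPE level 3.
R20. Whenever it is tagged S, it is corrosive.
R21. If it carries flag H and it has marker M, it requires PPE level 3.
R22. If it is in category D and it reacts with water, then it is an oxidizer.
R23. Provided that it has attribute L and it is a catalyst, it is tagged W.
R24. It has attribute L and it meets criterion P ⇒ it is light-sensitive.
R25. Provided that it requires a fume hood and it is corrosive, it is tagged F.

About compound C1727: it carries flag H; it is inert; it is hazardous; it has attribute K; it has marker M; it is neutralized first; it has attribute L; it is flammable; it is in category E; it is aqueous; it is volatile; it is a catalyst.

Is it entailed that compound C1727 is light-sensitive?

By R6 (it is hazardous, it has attribute L): it has marker G.
By R21 (it carries flag H, it has marker M): it requires PPE level 3.
By R13 (it requires PPE level 3, it is a catalyst): it is in category D.
By R10 (it is in category D, it is neutralized first): it meets criterion N.
By R7 (it meets criterion N, it has marker G): it is tagged S.
By R20 (it is tagged S): it is corrosive.
By R15 (it is corrosive): it reacts with water.
By R4 (it reacts with water): it is light-sensitive.

Yes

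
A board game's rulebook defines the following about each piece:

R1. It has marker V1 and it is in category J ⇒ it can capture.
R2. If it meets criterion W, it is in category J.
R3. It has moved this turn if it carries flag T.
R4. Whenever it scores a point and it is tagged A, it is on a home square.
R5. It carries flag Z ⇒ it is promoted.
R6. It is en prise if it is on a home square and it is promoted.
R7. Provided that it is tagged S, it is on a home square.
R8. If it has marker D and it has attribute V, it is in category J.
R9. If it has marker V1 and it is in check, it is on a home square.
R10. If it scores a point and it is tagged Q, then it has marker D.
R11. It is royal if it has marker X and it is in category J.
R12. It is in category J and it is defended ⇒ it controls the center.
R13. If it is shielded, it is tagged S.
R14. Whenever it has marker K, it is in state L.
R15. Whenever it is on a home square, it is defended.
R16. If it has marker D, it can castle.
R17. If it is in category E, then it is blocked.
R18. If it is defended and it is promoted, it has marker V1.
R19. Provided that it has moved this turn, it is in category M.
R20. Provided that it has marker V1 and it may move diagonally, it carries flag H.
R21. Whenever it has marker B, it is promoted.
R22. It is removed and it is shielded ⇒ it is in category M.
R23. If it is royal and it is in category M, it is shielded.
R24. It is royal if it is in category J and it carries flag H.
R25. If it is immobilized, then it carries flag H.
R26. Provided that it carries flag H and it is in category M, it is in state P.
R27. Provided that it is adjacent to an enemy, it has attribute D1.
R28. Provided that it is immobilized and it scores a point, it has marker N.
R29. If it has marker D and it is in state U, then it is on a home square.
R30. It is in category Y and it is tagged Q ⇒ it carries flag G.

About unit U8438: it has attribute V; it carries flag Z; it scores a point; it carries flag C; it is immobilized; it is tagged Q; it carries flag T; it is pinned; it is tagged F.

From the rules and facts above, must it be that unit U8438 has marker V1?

Yes

By R3 (it carries flag T): it has moved this turn.
By R5 (it carries flag Z): it is promoted.
By R10 (it scores a point, it is tagged Q): it has marker D.
By R19 (it has moved this turn): it is in category M.
By R25 (it is immobilized): it carries flag H.
By R8 (it has marker D, it has attribute V): it is in category J.
By R24 (it is in category J, it carries flag H): it is royal.
By R23 (it is royal, it is in category M): it is shielded.
By R13 (it is shielded): it is tagged S.
By R7 (it is tagged S): it is on a home square.
By R15 (it is on a home square): it is defended.
By R18 (it is defended, it is promoted): it has marker V1.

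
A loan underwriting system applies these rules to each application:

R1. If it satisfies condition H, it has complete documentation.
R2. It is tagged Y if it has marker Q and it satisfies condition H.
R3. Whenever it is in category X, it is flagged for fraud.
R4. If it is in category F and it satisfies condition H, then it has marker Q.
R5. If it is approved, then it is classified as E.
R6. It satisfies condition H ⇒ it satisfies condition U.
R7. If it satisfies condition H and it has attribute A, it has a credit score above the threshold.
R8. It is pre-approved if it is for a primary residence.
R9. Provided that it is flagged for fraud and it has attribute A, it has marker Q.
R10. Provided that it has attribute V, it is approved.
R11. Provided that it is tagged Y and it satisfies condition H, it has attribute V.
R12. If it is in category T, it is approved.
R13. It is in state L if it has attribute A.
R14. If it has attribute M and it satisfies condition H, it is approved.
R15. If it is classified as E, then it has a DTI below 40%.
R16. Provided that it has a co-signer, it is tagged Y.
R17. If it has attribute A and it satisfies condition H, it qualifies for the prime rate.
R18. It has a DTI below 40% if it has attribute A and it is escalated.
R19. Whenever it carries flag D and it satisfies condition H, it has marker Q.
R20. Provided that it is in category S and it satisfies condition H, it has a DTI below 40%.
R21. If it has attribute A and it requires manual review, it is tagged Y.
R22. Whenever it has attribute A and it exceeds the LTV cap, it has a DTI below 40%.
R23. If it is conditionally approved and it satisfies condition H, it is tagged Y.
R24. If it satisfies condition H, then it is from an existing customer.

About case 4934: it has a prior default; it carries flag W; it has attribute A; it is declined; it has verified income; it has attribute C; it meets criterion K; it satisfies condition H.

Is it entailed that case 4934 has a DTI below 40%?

Forward chaining from the given facts derives: has complete documentation, satisfies condition U, has a credit score above the threshold, is in state L, qualifies for the prime rate, is from an existing customer.
Rules concluding "it has a DTI below 40%": R15 needs "it is classified as E"; R18 needs "it is escalated"; R20 needs "it is in category S"; R22 needs "it exceeds the LTV cap" — none of these are established.

No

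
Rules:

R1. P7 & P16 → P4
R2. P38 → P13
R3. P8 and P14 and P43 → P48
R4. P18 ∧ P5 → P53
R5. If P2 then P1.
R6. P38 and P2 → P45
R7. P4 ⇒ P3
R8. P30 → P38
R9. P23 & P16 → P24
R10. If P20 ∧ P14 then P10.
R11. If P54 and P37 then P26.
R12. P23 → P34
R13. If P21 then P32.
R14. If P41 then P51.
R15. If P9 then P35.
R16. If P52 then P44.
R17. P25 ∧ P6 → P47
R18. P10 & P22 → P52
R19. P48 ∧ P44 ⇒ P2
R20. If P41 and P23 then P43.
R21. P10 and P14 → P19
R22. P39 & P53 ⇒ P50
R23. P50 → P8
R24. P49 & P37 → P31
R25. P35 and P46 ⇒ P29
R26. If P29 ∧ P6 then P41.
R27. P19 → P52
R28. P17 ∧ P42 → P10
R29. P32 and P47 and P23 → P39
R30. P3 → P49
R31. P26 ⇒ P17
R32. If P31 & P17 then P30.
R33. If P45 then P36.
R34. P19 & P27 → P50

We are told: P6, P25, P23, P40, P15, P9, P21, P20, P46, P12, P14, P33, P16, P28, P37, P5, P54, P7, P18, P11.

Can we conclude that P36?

P4  (by R1: P7, P16)
P53  (by R4: P18, P5)
P3  (by R7: P4)
P10  (by R10: P20, P14)
P26  (by R11: P54, P37)
P32  (by R13: P21)
P35  (by R15: P9)
P47  (by R17: P25, P6)
P19  (by R21: P10, P14)
P29  (by R25: P35, P46)
P41  (by R26: P29, P6)
P52  (by R27: P19)
P39  (by R29: P32, P47, P23)
P49  (by R30: P3)
P17  (by R31: P26)
P44  (by R16: P52)
P43  (by R20: P41, P23)
P50  (by R22: P39, P53)
P8  (by R23: P50)
P31  (by R24: P49, P37)
P30  (by R32: P31, P17)
P48  (by R3: P8, P14, P43)
P38  (by R8: P30)
P2  (by R19: P48, P44)
P45  (by R6: P38, P2)
P36  (by R33: P45)

Yes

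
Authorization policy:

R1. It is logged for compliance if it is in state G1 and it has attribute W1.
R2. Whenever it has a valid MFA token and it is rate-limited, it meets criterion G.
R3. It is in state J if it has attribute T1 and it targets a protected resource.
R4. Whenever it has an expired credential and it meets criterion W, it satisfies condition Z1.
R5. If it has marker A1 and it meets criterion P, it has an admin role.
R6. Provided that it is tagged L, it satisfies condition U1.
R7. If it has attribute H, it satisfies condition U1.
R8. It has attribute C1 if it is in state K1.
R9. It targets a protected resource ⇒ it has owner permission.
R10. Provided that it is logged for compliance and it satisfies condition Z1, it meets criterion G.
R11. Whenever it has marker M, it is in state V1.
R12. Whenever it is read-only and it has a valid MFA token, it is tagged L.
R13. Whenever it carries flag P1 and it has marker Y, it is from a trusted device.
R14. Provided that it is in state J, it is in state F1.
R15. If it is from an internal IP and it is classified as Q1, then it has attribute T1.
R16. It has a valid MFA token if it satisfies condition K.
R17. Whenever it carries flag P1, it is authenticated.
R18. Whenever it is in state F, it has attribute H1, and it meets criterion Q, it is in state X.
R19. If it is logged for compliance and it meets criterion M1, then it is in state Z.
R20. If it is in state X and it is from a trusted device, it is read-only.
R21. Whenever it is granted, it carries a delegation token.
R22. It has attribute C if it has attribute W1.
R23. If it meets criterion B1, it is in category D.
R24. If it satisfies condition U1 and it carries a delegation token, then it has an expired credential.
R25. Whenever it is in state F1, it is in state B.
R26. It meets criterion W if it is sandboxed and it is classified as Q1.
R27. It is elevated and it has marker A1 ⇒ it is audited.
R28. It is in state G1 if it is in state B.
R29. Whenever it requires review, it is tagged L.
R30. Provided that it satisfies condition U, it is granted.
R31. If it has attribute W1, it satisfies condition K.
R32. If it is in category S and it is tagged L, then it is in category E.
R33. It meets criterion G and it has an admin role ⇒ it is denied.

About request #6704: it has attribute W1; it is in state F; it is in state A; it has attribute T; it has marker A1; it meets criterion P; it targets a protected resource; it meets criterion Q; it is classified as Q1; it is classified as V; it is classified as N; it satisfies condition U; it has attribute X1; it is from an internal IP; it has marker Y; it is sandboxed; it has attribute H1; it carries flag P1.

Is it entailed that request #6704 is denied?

Yes

By R5 (it has marker A1, it meets criterion P): it has an admin role.
By R13 (it carries flag P1, it has marker Y): it is from a trusted device.
By R15 (it is from an internal IP, it is classified as Q1): it has attribute T1.
By R18 (it is in state F, it has attribute H1, it meets criterion Q): it is in state X.
By R20 (it is in state X, it is from a trusted device): it is read-only.
By R26 (it is sandboxed, it is classified as Q1): it meets criterion W.
By R30 (it satisfies condition U): it is granted.
By R31 (it has attribute W1): it satisfies condition K.
By R3 (it has attribute T1, it targets a protected resource): it is in state J.
By R14 (it is in state J): it is in state F1.
By R16 (it satisfies condition K): it has a valid MFA token.
By R21 (it is granted): it carries a delegation token.
By R25 (it is in state F1): it is in state B.
By R28 (it is in state B): it is in state G1.
By R1 (it is in state G1, it has attribute W1): it is logged for compliance.
By R12 (it is read-only, it has a valid MFA token): it is tagged L.
By R6 (it is tagged L): it satisfies condition U1.
By R24 (it satisfies condition U1, it carries a delegation token): it has an expired credential.
By R4 (it has an expired credential, it meets criterion W): it satisfies condition Z1.
By R10 (it is logged for compliance, it satisfies condition Z1): it meets criterion G.
By R33 (it meets criterion G, it has an admin role): it is denied.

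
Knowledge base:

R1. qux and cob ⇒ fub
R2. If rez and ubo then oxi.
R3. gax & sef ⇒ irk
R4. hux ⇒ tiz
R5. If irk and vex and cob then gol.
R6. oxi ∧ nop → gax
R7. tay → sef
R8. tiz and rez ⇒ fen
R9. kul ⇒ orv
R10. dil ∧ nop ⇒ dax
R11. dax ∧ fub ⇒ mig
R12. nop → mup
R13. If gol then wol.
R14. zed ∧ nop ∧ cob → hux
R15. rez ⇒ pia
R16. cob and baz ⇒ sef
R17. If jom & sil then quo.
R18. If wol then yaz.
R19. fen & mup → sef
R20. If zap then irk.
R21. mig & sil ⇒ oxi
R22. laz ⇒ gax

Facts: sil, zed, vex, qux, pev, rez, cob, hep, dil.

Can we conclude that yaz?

No

Forward chaining from the given facts derives: fub, pia.
The only rule concluding yaz is R18, which needs wol; that is never established.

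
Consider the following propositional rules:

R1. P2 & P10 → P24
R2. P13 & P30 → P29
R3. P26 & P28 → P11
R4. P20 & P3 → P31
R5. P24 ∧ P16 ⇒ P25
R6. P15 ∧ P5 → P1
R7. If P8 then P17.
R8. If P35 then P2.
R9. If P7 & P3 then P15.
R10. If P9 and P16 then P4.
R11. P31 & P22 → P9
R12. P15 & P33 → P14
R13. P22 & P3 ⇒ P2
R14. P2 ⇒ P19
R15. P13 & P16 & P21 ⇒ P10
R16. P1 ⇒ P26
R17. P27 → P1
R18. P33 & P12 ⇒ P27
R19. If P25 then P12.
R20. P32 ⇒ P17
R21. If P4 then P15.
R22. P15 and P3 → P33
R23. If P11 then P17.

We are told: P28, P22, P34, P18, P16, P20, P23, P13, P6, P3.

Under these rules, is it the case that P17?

No

Forward chaining from the given facts derives: P31, P9, P2, P19, P4, P15, P33, P14.
Rules concluding P17: R7 needs P8; R20 needs P32; R23 needs P11 — none of these are established.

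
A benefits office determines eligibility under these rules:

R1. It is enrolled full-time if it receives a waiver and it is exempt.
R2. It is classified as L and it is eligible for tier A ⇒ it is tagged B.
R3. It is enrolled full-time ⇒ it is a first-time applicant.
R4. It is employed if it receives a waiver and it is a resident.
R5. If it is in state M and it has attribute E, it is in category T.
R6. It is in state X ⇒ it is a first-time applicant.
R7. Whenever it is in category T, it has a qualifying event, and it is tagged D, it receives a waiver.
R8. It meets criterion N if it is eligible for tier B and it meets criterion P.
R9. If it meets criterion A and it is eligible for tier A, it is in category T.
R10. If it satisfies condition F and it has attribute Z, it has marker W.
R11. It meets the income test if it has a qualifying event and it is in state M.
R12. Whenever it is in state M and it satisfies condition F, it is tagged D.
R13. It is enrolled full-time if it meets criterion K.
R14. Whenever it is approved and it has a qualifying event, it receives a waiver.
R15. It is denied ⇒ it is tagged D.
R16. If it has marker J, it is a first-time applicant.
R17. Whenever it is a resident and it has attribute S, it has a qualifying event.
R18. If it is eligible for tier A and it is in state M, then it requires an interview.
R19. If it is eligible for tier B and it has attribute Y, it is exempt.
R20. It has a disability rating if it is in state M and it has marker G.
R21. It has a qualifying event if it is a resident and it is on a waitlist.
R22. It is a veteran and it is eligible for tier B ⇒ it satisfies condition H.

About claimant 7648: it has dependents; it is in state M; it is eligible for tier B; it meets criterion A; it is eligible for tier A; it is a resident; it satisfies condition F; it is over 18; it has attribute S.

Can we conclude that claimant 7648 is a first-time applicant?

No

Forward chaining from the given facts derives: is in category T, is tagged D, has a qualifying event, requires an interview, receives a waiver, meets the income test, is employed.
Rules concluding "it is a first-time applicant": R3 needs "it is enrolled full-time"; R6 needs "it is in state X"; R16 needs "it has marker J" — none of these are established.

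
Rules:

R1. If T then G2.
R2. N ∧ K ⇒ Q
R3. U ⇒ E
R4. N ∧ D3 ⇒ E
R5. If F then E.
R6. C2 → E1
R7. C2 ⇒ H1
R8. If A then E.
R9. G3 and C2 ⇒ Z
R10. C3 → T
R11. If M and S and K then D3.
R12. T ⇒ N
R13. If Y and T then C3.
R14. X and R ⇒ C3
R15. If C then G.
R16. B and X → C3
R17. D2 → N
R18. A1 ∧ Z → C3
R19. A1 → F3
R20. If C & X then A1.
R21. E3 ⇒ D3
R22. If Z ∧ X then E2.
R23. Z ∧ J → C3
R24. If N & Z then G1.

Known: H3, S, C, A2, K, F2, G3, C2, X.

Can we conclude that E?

No

Forward chaining from the given facts derives: E1, H1, Z, G, A1, E2, C3, F3, T, N, G1, G2, Q.
Rules concluding E: R3 needs U; R4 needs D3; R5 needs F; R8 needs A — none of these are established.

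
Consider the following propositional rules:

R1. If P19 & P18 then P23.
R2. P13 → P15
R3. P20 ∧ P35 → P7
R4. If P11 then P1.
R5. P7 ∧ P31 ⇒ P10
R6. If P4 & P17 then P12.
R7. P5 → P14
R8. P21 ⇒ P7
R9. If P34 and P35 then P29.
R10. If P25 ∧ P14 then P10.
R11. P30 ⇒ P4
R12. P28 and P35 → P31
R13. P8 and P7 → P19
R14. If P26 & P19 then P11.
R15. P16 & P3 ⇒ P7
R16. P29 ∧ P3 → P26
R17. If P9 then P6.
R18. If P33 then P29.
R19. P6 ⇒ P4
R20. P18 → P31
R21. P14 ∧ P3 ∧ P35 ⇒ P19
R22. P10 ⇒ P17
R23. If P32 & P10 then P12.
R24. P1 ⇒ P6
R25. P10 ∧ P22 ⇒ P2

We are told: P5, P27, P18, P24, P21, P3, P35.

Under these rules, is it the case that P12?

No

Forward chaining from the given facts derives: P14, P7, P31, P19, P23, P10, P17.
Rules concluding P12: R6 needs P4; R23 needs P32 — none of these are established.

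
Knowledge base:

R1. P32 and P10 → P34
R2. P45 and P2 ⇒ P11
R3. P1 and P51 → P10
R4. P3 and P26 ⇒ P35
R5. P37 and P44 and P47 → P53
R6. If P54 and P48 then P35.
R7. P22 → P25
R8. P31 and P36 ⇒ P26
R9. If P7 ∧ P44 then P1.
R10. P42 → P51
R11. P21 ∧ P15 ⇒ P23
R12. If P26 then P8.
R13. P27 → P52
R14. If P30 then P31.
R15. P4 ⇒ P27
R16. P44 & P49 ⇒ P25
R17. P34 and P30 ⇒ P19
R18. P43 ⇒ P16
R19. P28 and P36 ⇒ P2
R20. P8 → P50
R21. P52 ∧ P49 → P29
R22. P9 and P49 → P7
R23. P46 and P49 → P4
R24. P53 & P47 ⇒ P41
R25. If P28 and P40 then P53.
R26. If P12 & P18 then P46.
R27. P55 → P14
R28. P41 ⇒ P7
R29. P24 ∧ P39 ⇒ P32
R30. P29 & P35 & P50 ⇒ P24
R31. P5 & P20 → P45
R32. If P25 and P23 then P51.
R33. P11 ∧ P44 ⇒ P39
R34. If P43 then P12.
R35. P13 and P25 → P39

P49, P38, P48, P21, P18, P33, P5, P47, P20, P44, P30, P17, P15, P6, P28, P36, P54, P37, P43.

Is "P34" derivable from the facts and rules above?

P53  (by R5: P37, P44, P47)
P35  (by R6: P54, P48)
P23  (by R11: P21, P15)
P31  (by R14: P30)
P25  (by R16: P44, P49)
P2  (by R19: P28, P36)
P41  (by R24: P53, P47)
P7  (by R28: P41)
P45  (by R31: P5, P20)
P51  (by R32: P25, P23)
P12  (by R34: P43)
P11  (by R2: P45, P2)
P26  (by R8: P31, P36)
P1  (by R9: P7, P44)
P8  (by R12: P26)
P50  (by R20: P8)
P46  (by R26: P12, P18)
P39  (by R33: P11, P44)
P10  (by R3: P1, P51)
P4  (by R23: P46, P49)
P27  (by R15: P4)
P52  (by R13: P27)
P29  (by R21: P52, P49)
P24  (by R30: P29, P35, P50)
P32  (by R29: P24, P39)
P34  (by R1: P32, P10)

Yes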